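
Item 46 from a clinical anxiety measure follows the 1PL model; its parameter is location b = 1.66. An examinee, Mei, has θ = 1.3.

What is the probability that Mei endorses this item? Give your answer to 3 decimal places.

0.411

P(θ) = 1 / (1 + exp(−(θ − b)))
Exponent: (1.3 − 1.66) = -0.3600
1/(1 + e^{0.3600}) = 0.4110
P = 0.4110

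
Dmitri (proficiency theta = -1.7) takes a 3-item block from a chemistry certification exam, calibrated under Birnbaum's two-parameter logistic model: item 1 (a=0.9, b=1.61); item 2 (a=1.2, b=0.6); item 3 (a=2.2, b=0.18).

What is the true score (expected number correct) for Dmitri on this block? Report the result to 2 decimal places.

0.12

P(theta) = 1 / (1 + exp(−a(theta − b)))
P_1 = 1/(1+e^{2.9790}) = 0.0484
P_2 = 1/(1+e^{2.7600}) = 0.0595
P_3 = 1/(1+e^{4.1360}) = 0.0157
E[score] = 0.0484 + 0.0595 + 0.0157 = 0.1236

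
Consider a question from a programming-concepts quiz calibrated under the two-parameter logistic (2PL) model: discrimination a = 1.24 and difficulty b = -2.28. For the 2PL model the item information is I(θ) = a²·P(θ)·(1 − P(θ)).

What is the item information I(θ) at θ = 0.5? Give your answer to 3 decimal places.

P = 1/(1+e^{-3.4472}) = 0.9691
P(1−P) = 0.9691 × 0.0309 = 0.0299
I = a² × P(1−P) = 1.24² × 0.0299 = 0.04598

0.046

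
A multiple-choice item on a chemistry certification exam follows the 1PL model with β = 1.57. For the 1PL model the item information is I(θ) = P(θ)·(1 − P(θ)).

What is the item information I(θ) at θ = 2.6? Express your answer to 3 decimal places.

0.194

P = 1/(1+e^{-1.0300}) = 0.7369
P(1−P) = 0.7369 × 0.2631 = 0.1939
I = P(1−P) = 0.19387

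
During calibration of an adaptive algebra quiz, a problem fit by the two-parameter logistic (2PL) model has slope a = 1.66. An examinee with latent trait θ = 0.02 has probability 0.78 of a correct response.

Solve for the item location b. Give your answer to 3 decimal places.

P(θ) = 1 / (1 + exp(−a(θ − b)))
logit(0.78) = ln(0.78/0.22) = 1.2657
b = θ − logit/(a) = 0.02 − 1.2657/1.6600 = -0.7424

-0.742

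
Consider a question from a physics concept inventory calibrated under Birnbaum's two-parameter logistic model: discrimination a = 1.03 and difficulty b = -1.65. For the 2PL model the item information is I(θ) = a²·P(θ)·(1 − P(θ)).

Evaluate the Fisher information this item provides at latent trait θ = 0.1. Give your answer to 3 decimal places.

P = 1/(1+e^{-1.8025}) = 0.8585
P(1−P) = 0.8585 × 0.1415 = 0.1215
I = a² × P(1−P) = 1.03² × 0.1215 = 0.12891

0.129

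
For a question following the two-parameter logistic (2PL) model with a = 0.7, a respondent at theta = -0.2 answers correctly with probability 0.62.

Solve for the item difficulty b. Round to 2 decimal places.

P(theta) = 1 / (1 + exp(−a(theta − b)))
logit(0.62) = ln(0.62/0.38) = 0.4895
b = theta − logit/(a) = -0.2 − 0.4895/0.7000 = -0.8994

-0.90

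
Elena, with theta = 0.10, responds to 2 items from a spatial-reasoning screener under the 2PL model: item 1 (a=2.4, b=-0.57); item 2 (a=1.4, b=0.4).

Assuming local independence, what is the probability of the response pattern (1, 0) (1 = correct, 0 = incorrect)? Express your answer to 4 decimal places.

0.5028

P(theta) = 1 / (1 + exp(−a(theta − b)))
P_1 = 1/(1+e^{-1.6080}) = 0.8331
P_2 = 1/(1+e^{0.4200}) = 0.3965
L = P_1 × (1−P_2) = 0.8331 × 0.6035 = 0.50278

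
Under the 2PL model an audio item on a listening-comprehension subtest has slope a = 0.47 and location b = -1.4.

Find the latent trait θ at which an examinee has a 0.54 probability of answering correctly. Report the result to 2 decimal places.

-1.06

P(θ) = 1 / (1 + exp(−a(θ − b)))
logit = ln(0.5400/0.4600) = 0.1603
θ = b + logit/(a) = -1.4 + 0.1603/0.4700 = -1.0588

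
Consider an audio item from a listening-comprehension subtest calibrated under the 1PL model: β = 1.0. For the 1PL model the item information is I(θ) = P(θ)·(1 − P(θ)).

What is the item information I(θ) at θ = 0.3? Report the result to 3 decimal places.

0.222

P = 1/(1+e^{0.7000}) = 0.3318
P(1−P) = 0.3318 × 0.6682 = 0.2217
I = P(1−P) = 0.22171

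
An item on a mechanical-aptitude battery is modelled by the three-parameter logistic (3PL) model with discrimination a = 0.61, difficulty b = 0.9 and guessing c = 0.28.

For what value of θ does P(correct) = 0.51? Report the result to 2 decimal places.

P(θ) = c + (1 − c) · 1 / (1 + exp(−a(θ − b)))
Remove guessing floor: (0.51 − 0.28)/(1 − 0.28) = 0.3194
logit = ln(0.3194/0.6806) = -0.7563
θ = b + logit/(a) = 0.9 + (-0.7563)/0.6100 = -0.3399

-0.34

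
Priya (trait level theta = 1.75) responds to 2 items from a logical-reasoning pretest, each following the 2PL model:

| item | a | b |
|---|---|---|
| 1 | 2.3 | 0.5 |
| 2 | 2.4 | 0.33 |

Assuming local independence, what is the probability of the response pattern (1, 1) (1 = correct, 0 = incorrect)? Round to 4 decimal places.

0.9163

P(theta) = 1 / (1 + exp(−a(theta − b)))
P_1 = 1/(1+e^{-2.8750}) = 0.9466
P_2 = 1/(1+e^{-3.4080}) = 0.9680
L = P_1 × P_2 = 0.9466 × 0.9680 = 0.91626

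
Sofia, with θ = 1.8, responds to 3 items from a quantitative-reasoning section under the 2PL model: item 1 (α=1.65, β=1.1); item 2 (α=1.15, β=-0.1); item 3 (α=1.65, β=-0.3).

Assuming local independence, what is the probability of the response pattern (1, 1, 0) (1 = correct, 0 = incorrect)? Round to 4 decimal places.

P(θ) = 1 / (1 + exp(−α(θ − β)))
P_1 = 1/(1+e^{-1.1550}) = 0.7604
P_2 = 1/(1+e^{-2.1850}) = 0.8989
P_3 = 1/(1+e^{-3.4650}) = 0.9697
L = P_1 × P_2 × (1−P_3) = 0.7604 × 0.8989 × 0.0303 = 0.02073

0.0207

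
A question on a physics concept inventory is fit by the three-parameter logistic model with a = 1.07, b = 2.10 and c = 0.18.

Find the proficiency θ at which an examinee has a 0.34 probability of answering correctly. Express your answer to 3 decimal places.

P(θ) = c + (1 − c) · 1 / (1 + exp(−a(θ − b)))
Remove guessing floor: (0.34 − 0.18)/(1 − 0.18) = 0.1951
logit = ln(0.1951/0.8049) = -1.4171
θ = b + logit/(a) = 2.10 + (-1.4171)/1.0700 = 0.7756

0.776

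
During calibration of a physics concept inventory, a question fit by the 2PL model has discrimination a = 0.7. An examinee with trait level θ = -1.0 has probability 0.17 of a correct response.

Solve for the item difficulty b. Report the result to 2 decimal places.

1.27

P(θ) = 1 / (1 + exp(−a(θ − b)))
logit(0.17) = ln(0.17/0.83) = -1.5856
b = θ − logit/(a) = -1.0 − (-1.5856)/0.7000 = 1.2652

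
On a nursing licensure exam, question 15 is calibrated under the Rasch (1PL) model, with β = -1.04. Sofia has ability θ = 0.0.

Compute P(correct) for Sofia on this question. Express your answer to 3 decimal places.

0.739

P(θ) = 1 / (1 + exp(−(θ − β)))
Exponent: (0.0 − (-1.04)) = 1.0400
1/(1 + e^{-1.0400}) = 0.7389
P = 0.7389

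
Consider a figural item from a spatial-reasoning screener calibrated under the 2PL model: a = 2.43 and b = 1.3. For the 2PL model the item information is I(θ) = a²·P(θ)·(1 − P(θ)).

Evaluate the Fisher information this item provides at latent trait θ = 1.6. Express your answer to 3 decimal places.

P = 1/(1+e^{-0.7290}) = 0.6746
P(1−P) = 0.6746 × 0.3254 = 0.2195
I = a² × P(1−P) = 2.43² × 0.2195 = 1.29624

1.296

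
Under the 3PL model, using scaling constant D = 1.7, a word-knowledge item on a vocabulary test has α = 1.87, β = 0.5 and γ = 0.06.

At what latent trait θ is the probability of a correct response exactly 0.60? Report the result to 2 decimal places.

P(θ) = γ + (1 − γ) · 1 / (1 + exp(−D·α(θ − β)))
Remove guessing floor: (0.60 − 0.06)/(1 − 0.06) = 0.5745
logit = ln(0.5745/0.4255) = 0.3001
θ = β + logit/(1.7·α) = 0.5 + 0.3001/3.1790 = 0.5944

0.59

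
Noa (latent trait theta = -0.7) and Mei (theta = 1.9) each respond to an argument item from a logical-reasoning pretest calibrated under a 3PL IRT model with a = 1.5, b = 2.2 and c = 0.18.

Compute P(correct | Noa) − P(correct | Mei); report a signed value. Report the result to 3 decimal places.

-0.309

P(theta) = c + (1 − c) · 1 / (1 + exp(−a(theta − b)))
P(Noa) = 0.1904  [exponent -4.3500]
P(Mei) = 0.4993  [exponent -0.4500]
Difference = 0.1904 − 0.4993 = -0.3088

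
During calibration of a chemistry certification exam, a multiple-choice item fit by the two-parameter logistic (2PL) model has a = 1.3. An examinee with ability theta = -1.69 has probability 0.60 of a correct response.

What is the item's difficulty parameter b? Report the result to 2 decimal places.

-2.00

P(theta) = 1 / (1 + exp(−a(theta − b)))
logit(0.60) = ln(0.60/0.40) = 0.4055
b = theta − logit/(a) = -1.69 − 0.4055/1.3000 = -2.0019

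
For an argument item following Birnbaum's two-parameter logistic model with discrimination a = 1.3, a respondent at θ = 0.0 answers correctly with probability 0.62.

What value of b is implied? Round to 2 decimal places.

-0.38

P(θ) = 1 / (1 + exp(−a(θ − b)))
logit(0.62) = ln(0.62/0.38) = 0.4895
b = θ − logit/(a) = 0.0 − 0.4895/1.3000 = -0.3766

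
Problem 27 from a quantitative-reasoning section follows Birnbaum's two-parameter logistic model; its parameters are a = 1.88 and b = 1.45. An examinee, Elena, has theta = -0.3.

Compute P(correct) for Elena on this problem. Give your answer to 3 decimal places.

P(theta) = 1 / (1 + exp(−a(theta − b)))
Exponent: 1.88 × (-0.3 − 1.45) = -3.2900
1/(1 + e^{3.2900}) = 0.0359

0.036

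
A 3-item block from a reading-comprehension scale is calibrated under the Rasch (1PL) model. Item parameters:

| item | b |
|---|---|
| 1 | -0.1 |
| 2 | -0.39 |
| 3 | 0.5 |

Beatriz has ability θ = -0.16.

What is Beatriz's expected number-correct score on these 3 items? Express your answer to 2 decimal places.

P(θ) = 1 / (1 + exp(−(θ − b)))
P_1 = 1/(1+e^{0.0600}) = 0.4850
P_2 = 1/(1+e^{-0.2300}) = 0.5572
P_3 = 1/(1+e^{0.6600}) = 0.3407
E[score] = 0.4850 + 0.5572 + 0.3407 = 1.3830

1.38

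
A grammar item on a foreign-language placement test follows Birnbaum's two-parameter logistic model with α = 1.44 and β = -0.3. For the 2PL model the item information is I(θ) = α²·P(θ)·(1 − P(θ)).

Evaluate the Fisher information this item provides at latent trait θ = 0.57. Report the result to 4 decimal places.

0.3584

P = 1/(1+e^{-1.2528}) = 0.7778
P(1−P) = 0.7778 × 0.2222 = 0.1728
I = α² × P(1−P) = 1.44² × 0.1728 = 0.35839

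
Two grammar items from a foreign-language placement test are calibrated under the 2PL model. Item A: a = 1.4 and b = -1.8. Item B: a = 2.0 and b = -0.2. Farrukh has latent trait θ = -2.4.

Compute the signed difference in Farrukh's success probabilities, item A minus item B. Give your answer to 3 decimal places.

P(θ) = 1 / (1 + exp(−a(θ − b)))
P_A = 0.3015
P_B = 0.0121
P_A − P_B = 0.2894

0.289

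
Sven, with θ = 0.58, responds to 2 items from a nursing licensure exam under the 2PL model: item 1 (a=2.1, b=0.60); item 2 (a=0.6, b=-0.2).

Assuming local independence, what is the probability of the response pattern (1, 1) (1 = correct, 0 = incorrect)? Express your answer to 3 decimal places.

0.301

P(θ) = 1 / (1 + exp(−a(θ − b)))
P_1 = 1/(1+e^{0.0420}) = 0.4895
P_2 = 1/(1+e^{-0.4680}) = 0.6149
L = P_1 × P_2 = 0.4895 × 0.6149 = 0.30100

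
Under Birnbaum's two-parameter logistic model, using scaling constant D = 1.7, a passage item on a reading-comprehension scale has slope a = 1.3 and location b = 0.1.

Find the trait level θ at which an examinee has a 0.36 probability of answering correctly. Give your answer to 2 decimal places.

P(θ) = 1 / (1 + exp(−D·a(θ − b)))
logit = ln(0.3600/0.6400) = -0.5754
θ = b + logit/(1.7·a) = 0.1 + (-0.5754)/2.2100 = -0.1603

-0.16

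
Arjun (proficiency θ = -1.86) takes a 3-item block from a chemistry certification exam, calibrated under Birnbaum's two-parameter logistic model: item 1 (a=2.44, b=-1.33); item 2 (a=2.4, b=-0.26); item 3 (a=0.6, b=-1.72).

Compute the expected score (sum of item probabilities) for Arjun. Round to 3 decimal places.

0.715

P(θ) = 1 / (1 + exp(−a(θ − b)))
P_1 = 1/(1+e^{1.2932}) = 0.2153
P_2 = 1/(1+e^{3.8400}) = 0.0210
P_3 = 1/(1+e^{0.0840}) = 0.4790
E[score] = 0.2153 + 0.0210 + 0.4790 = 0.7154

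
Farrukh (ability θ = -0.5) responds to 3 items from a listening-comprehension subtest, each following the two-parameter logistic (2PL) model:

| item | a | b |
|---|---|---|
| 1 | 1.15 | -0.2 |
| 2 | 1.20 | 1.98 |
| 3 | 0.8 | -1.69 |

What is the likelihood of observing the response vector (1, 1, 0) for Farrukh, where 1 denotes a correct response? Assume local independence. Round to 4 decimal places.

0.0056

P(θ) = 1 / (1 + exp(−a(θ − b)))
P_1 = 1/(1+e^{0.3450}) = 0.4146
P_2 = 1/(1+e^{2.9760}) = 0.0485
P_3 = 1/(1+e^{-0.9520}) = 0.7215
L = P_1 × P_2 × (1−P_3) = 0.4146 × 0.0485 × 0.2785 = 0.00560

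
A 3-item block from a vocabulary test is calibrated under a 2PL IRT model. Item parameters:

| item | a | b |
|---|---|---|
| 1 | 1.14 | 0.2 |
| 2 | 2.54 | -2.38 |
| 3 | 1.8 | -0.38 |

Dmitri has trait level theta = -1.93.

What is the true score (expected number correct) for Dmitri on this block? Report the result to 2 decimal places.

P(theta) = 1 / (1 + exp(−a(theta − b)))
P_1 = 1/(1+e^{2.4282}) = 0.0810
P_2 = 1/(1+e^{-1.1430}) = 0.7582
P_3 = 1/(1+e^{2.7900}) = 0.0579
E[score] = 0.0810 + 0.7582 + 0.0579 = 0.8971

0.90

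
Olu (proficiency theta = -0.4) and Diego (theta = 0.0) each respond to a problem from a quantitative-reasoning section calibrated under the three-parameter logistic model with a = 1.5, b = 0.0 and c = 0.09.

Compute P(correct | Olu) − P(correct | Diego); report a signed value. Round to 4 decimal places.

-0.1325

P(theta) = c + (1 − c) · 1 / (1 + exp(−a(theta − b)))
P(Olu) = 0.4125  [exponent -0.6000]
P(Diego) = 0.5450  [exponent 0.0000]
Difference = 0.4125 − 0.5450 = -0.1325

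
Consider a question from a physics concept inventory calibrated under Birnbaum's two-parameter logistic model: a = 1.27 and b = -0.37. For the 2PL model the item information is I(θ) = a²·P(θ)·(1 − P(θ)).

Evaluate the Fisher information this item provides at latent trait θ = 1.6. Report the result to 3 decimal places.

0.113

P = 1/(1+e^{-2.5019}) = 0.9243
P(1−P) = 0.9243 × 0.0757 = 0.0700
I = a² × P(1−P) = 1.27² × 0.0700 = 0.11289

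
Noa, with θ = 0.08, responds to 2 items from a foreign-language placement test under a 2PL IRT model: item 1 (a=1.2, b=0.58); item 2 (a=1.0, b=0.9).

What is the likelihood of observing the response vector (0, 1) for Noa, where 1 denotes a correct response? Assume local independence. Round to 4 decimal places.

P(θ) = 1 / (1 + exp(−a(θ − b)))
P_1 = 1/(1+e^{0.6000}) = 0.3543
P_2 = 1/(1+e^{0.8200}) = 0.3058
L = (1−P_1) × P_2 = 0.6457 × 0.3058 = 0.19742

0.1974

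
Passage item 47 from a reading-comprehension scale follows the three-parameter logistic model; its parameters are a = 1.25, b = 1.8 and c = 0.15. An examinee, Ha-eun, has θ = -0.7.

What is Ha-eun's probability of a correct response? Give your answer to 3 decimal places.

P(θ) = c + (1 − c) · 1 / (1 + exp(−a(θ − b)))
Exponent: 1.25 × (-0.7 − 1.8) = -3.1250
1/(1 + e^{3.1250}) = 0.0421
P = 0.15 + 0.85 × 0.0421 = 0.1858

0.186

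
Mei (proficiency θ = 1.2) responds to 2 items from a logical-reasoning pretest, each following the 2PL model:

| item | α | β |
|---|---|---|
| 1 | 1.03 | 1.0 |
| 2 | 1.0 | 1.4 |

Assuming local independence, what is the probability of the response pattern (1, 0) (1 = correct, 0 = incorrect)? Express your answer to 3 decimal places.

0.303

P(θ) = 1 / (1 + exp(−α(θ − β)))
P_1 = 1/(1+e^{-0.2060}) = 0.5513
P_2 = 1/(1+e^{0.2000}) = 0.4502
L = P_1 × (1−P_2) = 0.5513 × 0.5498 = 0.30313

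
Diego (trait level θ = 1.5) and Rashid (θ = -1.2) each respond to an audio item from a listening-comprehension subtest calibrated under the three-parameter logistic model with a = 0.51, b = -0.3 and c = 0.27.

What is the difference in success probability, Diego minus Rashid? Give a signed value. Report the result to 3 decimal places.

P(θ) = c + (1 − c) · 1 / (1 + exp(−a(θ − b)))
P(Diego) = 0.7917  [exponent 0.9180]
P(Rashid) = 0.5527  [exponent -0.4590]
Difference = 0.7917 − 0.5527 = 0.2390

0.239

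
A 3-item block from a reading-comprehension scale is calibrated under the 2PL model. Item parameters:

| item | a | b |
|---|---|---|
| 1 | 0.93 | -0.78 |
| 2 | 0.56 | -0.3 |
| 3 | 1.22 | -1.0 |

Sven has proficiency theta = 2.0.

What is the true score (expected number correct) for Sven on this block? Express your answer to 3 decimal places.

2.689

P(theta) = 1 / (1 + exp(−a(theta − b)))
P_1 = 1/(1+e^{-2.5854}) = 0.9299
P_2 = 1/(1+e^{-1.2880}) = 0.7838
P_3 = 1/(1+e^{-3.6600}) = 0.9749
E[score] = 0.9299 + 0.7838 + 0.9749 = 2.6886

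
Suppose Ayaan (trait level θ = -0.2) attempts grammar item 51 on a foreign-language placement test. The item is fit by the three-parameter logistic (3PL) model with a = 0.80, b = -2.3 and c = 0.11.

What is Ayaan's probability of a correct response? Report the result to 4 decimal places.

P(θ) = c + (1 − c) · 1 / (1 + exp(−a(θ − b)))
Exponent: 0.80 × (-0.2 − (-2.3)) = 1.6800
1/(1 + e^{-1.6800}) = 0.8429
P = 0.11 + 0.89 × 0.8429 = 0.8602

0.8602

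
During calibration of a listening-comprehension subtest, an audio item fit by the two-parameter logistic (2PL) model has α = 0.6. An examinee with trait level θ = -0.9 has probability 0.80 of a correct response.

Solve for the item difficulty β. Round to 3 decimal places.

P(θ) = 1 / (1 + exp(−α(θ − β)))
logit(0.80) = ln(0.80/0.20) = 1.3863
β = θ − logit/(α) = -0.9 − 1.3863/0.6000 = -3.2105

-3.210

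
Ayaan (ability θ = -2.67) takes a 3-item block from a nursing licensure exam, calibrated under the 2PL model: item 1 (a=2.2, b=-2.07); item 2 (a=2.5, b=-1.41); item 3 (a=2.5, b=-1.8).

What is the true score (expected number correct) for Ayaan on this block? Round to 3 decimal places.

0.354

P(θ) = 1 / (1 + exp(−a(θ − b)))
P_1 = 1/(1+e^{1.3200}) = 0.2108
P_2 = 1/(1+e^{3.1500}) = 0.0411
P_3 = 1/(1+e^{2.1750}) = 0.1020
E[score] = 0.2108 + 0.0411 + 0.1020 = 0.3539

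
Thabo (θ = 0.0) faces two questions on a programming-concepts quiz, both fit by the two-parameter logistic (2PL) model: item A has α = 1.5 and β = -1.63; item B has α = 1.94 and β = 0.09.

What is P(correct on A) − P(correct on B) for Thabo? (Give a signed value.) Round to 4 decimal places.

P(θ) = 1 / (1 + exp(−α(θ − β)))
P_A = 0.9202
P_B = 0.4565
P_A − P_B = 0.4637

0.4637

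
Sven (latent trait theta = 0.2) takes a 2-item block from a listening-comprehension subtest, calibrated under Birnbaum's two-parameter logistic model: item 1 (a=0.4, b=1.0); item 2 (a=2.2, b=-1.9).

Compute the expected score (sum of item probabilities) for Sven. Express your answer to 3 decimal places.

P(theta) = 1 / (1 + exp(−a(theta − b)))
P_1 = 1/(1+e^{0.3200}) = 0.4207
P_2 = 1/(1+e^{-4.6200}) = 0.9902
E[score] = 0.4207 + 0.9902 = 1.4109

1.411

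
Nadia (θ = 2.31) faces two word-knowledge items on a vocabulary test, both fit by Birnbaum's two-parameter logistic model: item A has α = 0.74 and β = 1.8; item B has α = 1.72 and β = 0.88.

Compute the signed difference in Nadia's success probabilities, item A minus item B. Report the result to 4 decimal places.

-0.3280

P(θ) = 1 / (1 + exp(−α(θ − β)))
P_A = 0.5932
P_B = 0.9213
P_A − P_B = -0.3280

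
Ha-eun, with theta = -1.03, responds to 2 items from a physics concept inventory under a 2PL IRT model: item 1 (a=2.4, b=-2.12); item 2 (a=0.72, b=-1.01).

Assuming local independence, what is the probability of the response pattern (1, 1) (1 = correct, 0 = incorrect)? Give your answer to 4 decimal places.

P(theta) = 1 / (1 + exp(−a(theta − b)))
P_1 = 1/(1+e^{-2.6160}) = 0.9319
P_2 = 1/(1+e^{0.0144}) = 0.4964
L = P_1 × P_2 = 0.9319 × 0.4964 = 0.46259

0.4626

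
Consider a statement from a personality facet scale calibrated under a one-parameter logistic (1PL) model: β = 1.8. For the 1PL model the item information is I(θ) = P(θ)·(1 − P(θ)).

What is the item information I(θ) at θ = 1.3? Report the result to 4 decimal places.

P = 1/(1+e^{0.5000}) = 0.3775
P(1−P) = 0.3775 × 0.6225 = 0.2350
I = P(1−P) = 0.23500

0.2350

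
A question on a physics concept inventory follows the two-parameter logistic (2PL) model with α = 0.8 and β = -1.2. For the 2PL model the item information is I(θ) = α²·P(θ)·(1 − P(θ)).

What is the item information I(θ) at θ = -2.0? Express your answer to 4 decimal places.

0.1447

P = 1/(1+e^{0.6400}) = 0.3452
P(1−P) = 0.3452 × 0.6548 = 0.2261
I = α² × P(1−P) = 0.8² × 0.2261 = 0.14467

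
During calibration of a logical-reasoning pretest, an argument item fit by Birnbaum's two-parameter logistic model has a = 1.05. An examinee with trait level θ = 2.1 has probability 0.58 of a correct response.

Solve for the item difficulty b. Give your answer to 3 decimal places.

1.793

P(θ) = 1 / (1 + exp(−a(θ − b)))
logit(0.58) = ln(0.58/0.42) = 0.3228
b = θ − logit/(a) = 2.1 − 0.3228/1.0500 = 1.7926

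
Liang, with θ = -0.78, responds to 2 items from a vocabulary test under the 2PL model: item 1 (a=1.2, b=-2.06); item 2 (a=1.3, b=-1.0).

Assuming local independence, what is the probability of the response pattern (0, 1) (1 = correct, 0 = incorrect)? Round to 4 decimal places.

P(θ) = 1 / (1 + exp(−a(θ − b)))
P_1 = 1/(1+e^{-1.5360}) = 0.8229
P_2 = 1/(1+e^{-0.2860}) = 0.5710
L = (1−P_1) × P_2 = 0.1771 × 0.5710 = 0.10114

0.1011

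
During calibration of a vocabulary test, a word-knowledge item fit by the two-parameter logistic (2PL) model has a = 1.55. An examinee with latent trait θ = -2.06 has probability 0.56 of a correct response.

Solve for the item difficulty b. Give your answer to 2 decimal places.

-2.22

P(θ) = 1 / (1 + exp(−a(θ − b)))
logit(0.56) = ln(0.56/0.44) = 0.2412
b = θ − logit/(a) = -2.06 − 0.2412/1.5500 = -2.2156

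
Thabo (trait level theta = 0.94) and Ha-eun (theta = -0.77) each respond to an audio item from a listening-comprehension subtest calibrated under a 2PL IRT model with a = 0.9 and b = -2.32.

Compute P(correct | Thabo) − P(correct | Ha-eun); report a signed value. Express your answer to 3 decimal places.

0.148

P(theta) = 1 / (1 + exp(−a(theta − b)))
P(Thabo) = 0.9495  [exponent 2.9340]
P(Ha-eun) = 0.8014  [exponent 1.3950]
Difference = 0.9495 − 0.8014 = 0.1481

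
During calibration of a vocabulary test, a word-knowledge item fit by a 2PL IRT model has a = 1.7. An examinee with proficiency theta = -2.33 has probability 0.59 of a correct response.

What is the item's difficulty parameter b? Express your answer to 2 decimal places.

P(theta) = 1 / (1 + exp(−a(theta − b)))
logit(0.59) = ln(0.59/0.41) = 0.3640
b = theta − logit/(a) = -2.33 − 0.3640/1.7000 = -2.5441

-2.54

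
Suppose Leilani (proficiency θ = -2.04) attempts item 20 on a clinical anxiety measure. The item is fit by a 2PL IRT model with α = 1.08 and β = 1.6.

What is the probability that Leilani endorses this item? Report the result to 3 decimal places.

P(θ) = 1 / (1 + exp(−α(θ − β)))
Exponent: 1.08 × (-2.04 − 1.6) = -3.9312
1/(1 + e^{3.9312}) = 0.0192

0.019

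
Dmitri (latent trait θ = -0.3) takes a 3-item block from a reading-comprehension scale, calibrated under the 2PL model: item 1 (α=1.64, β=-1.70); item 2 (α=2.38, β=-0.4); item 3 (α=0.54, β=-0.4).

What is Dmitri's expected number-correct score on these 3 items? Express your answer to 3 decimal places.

1.981

P(θ) = 1 / (1 + exp(−α(θ − β)))
P_1 = 1/(1+e^{-2.2960}) = 0.9085
P_2 = 1/(1+e^{-0.2380}) = 0.5592
P_3 = 1/(1+e^{-0.0540}) = 0.5135
E[score] = 0.9085 + 0.5592 + 0.5135 = 1.9813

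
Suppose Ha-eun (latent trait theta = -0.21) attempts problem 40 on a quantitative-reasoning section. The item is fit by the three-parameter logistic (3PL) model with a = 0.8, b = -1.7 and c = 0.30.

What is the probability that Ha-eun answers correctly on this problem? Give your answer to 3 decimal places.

P(theta) = c + (1 − c) · 1 / (1 + exp(−a(theta − b)))
Exponent: 0.8 × (-0.21 − (-1.7)) = 1.1920
1/(1 + e^{-1.1920}) = 0.7671
P = 0.30 + 0.70 × 0.7671 = 0.8370

0.837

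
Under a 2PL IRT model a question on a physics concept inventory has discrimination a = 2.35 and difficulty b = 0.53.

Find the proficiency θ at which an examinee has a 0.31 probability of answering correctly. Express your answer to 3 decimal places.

P(θ) = 1 / (1 + exp(−a(θ − b)))
logit = ln(0.3100/0.6900) = -0.8001
θ = b + logit/(a) = 0.53 + (-0.8001)/2.3500 = 0.1895

0.190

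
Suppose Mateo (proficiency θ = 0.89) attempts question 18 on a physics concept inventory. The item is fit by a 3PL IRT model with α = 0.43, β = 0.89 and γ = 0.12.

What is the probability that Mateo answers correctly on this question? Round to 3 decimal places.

0.560

P(θ) = γ + (1 − γ) · 1 / (1 + exp(−α(θ − β)))
Exponent: 0.43 × (0.89 − 0.89) = 0.0000
1/(1 + e^{0.0000}) = 0.5000
P = 0.12 + 0.88 × 0.5000 = 0.5600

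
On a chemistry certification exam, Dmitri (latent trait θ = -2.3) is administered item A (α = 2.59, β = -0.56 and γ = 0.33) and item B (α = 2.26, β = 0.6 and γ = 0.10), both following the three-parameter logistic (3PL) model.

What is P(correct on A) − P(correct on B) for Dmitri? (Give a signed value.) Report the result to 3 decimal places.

0.236

P(θ) = γ + (1 − γ) · 1 / (1 + exp(−α(θ − β)))
P_A = 0.3373
P_B = 0.1013
P_A − P_B = 0.2360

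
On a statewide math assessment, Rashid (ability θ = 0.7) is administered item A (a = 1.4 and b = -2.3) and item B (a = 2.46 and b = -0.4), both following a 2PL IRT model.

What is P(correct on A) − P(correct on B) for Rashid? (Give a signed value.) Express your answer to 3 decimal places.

0.048

P(θ) = 1 / (1 + exp(−a(θ − b)))
P_A = 0.9852
P_B = 0.9374
P_A − P_B = 0.0478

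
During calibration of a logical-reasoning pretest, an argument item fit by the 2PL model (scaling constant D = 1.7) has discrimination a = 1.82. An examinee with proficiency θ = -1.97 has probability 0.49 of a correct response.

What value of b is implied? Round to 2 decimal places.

P(θ) = 1 / (1 + exp(−D·a(θ − b)))
logit(0.49) = ln(0.49/0.51) = -0.0400
b = θ − logit/(1.7·a) = -1.97 − (-0.0400)/3.0940 = -1.9571

-1.96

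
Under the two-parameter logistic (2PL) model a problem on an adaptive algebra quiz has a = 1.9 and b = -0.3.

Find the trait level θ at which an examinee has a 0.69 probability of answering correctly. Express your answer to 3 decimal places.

0.121

P(θ) = 1 / (1 + exp(−a(θ − b)))
logit = ln(0.6900/0.3100) = 0.8001
θ = b + logit/(a) = -0.3 + 0.8001/1.9000 = 0.1211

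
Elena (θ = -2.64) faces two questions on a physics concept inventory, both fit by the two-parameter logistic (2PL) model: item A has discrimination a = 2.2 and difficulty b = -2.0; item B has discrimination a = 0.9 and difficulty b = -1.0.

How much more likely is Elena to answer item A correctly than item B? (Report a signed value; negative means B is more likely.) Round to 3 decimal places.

P(θ) = 1 / (1 + exp(−a(θ − b)))
P_A = 0.1965
P_B = 0.1860
P_A − P_B = 0.0105

0.011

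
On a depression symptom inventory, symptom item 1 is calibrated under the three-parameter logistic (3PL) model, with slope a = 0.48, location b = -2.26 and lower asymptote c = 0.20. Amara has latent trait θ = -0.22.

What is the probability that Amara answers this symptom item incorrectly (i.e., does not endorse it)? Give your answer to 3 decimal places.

P(θ) = c + (1 − c) · 1 / (1 + exp(−a(θ − b)))
Exponent: 0.48 × (-0.22 − (-2.26)) = 0.9792
1/(1 + e^{-0.9792}) = 0.7269
P = 0.20 + 0.80 × 0.7269 = 0.7816
P(incorrect) = 1 − 0.7816 = 0.2184

0.218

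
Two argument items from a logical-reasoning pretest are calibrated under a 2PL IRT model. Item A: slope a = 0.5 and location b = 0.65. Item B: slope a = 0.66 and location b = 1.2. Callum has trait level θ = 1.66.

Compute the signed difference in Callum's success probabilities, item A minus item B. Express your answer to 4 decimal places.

P(θ) = 1 / (1 + exp(−a(θ − b)))
P_A = 0.6236
P_B = 0.5753
P_A − P_B = 0.0483

0.0483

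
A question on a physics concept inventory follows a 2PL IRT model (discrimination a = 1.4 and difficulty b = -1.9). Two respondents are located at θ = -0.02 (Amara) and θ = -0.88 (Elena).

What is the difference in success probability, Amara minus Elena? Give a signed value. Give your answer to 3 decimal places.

0.126

P(θ) = 1 / (1 + exp(−a(θ − b)))
P(Amara) = 0.9329  [exponent 2.6320]
P(Elena) = 0.8066  [exponent 1.4280]
Difference = 0.9329 − 0.8066 = 0.1263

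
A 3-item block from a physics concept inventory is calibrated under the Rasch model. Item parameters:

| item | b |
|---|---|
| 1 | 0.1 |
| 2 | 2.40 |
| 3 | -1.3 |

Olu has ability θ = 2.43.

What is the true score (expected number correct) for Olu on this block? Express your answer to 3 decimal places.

P(θ) = 1 / (1 + exp(−(θ − b)))
P_1 = 1/(1+e^{-2.3300}) = 0.9113
P_2 = 1/(1+e^{-0.0300}) = 0.5075
P_3 = 1/(1+e^{-3.7300}) = 0.9766
E[score] = 0.9113 + 0.5075 + 0.9766 = 2.3954

2.395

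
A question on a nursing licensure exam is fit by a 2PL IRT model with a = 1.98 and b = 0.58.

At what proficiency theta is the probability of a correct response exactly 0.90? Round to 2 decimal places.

1.69

P(theta) = 1 / (1 + exp(−a(theta − b)))
logit = ln(0.9000/0.1000) = 2.1972
theta = b + logit/(a) = 0.58 + 2.1972/1.9800 = 1.6897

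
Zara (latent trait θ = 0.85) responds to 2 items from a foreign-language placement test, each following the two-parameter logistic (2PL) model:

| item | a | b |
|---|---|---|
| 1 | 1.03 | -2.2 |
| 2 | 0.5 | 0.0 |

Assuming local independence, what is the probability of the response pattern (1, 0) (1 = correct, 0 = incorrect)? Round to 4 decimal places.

P(θ) = 1 / (1 + exp(−a(θ − b)))
P_1 = 1/(1+e^{-3.1415}) = 0.9586
P_2 = 1/(1+e^{-0.4250}) = 0.6047
L = P_1 × (1−P_2) = 0.9586 × 0.3953 = 0.37894

0.3789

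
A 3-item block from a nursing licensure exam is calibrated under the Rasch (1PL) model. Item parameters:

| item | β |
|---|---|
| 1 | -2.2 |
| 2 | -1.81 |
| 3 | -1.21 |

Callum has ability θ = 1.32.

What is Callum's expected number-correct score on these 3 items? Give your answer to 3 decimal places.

2.856

P(θ) = 1 / (1 + exp(−(θ − β)))
P_1 = 1/(1+e^{-3.5200}) = 0.9713
P_2 = 1/(1+e^{-3.1300}) = 0.9581
P_3 = 1/(1+e^{-2.5300}) = 0.9262
E[score] = 0.9713 + 0.9581 + 0.9262 = 2.8556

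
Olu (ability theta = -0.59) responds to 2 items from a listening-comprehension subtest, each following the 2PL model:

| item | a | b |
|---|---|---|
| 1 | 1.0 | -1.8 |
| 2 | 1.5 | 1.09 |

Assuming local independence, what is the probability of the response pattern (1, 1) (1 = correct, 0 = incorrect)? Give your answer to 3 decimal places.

0.057

P(theta) = 1 / (1 + exp(−a(theta − b)))
P_1 = 1/(1+e^{-1.2100}) = 0.7703
P_2 = 1/(1+e^{2.5200}) = 0.0745
L = P_1 × P_2 = 0.7703 × 0.0745 = 0.05736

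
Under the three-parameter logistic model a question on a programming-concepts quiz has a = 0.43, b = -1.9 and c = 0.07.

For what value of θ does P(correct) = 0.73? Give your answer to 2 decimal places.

P(θ) = c + (1 − c) · 1 / (1 + exp(−a(θ − b)))
Remove guessing floor: (0.73 − 0.07)/(1 − 0.07) = 0.7097
logit = ln(0.7097/0.2903) = 0.8938
θ = b + logit/(a) = -1.9 + 0.8938/0.4300 = 0.1786

0.18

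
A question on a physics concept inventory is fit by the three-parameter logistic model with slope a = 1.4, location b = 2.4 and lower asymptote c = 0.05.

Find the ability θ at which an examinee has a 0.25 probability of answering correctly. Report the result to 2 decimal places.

1.46

P(θ) = c + (1 − c) · 1 / (1 + exp(−a(θ − b)))
Remove guessing floor: (0.25 − 0.05)/(1 − 0.05) = 0.2105
logit = ln(0.2105/0.7895) = -1.3218
θ = b + logit/(a) = 2.4 + (-1.3218)/1.4000 = 1.4559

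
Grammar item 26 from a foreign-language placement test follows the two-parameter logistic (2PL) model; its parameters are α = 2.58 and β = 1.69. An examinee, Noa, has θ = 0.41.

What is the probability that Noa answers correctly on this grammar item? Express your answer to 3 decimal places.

0.035

P(θ) = 1 / (1 + exp(−α(θ − β)))
Exponent: 2.58 × (0.41 − 1.69) = -3.3024
1/(1 + e^{3.3024}) = 0.0355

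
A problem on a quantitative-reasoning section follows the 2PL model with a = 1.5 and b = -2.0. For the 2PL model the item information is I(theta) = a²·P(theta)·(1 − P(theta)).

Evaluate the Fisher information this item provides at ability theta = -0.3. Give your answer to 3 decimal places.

0.151

P = 1/(1+e^{-2.5500}) = 0.9276
P(1−P) = 0.9276 × 0.0724 = 0.0672
I = a² × P(1−P) = 1.5² × 0.0672 = 0.15116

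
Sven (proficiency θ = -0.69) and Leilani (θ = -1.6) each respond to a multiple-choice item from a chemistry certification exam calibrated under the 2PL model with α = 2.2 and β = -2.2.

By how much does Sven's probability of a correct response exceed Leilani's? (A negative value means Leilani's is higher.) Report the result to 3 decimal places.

0.176

P(θ) = 1 / (1 + exp(−α(θ − β)))
P(Sven) = 0.9652  [exponent 3.3220]
P(Leilani) = 0.7892  [exponent 1.3200]
Difference = 0.9652 − 0.7892 = 0.1760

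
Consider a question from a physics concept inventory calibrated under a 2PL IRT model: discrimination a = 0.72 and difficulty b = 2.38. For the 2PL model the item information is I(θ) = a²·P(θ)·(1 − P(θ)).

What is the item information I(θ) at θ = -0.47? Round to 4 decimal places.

P = 1/(1+e^{2.0520}) = 0.1139
P(1−P) = 0.1139 × 0.8861 = 0.1009
I = a² × P(1−P) = 0.72² × 0.1009 = 0.05230

0.0523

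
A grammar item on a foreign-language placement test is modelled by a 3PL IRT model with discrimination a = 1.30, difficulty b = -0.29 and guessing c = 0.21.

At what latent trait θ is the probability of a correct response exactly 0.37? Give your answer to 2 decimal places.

-1.34

P(θ) = c + (1 − c) · 1 / (1 + exp(−a(θ − b)))
Remove guessing floor: (0.37 − 0.21)/(1 − 0.21) = 0.2025
logit = ln(0.2025/0.7975) = -1.3705
θ = b + logit/(a) = -0.29 + (-1.3705)/1.3000 = -1.3443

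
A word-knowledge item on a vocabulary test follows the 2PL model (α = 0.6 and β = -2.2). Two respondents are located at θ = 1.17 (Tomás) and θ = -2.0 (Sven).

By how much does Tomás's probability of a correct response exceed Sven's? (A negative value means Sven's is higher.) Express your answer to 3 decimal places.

P(θ) = 1 / (1 + exp(−α(θ − β)))
P(Tomás) = 0.8831  [exponent 2.0220]
P(Sven) = 0.5300  [exponent 0.1200]
Difference = 0.8831 − 0.5300 = 0.3531

0.353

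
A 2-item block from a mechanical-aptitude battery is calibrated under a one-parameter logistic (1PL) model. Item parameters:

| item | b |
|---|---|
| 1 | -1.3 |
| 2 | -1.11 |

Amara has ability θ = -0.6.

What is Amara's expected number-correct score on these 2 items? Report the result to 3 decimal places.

1.293

P(θ) = 1 / (1 + exp(−(θ − b)))
P_1 = 1/(1+e^{-0.7000}) = 0.6682
P_2 = 1/(1+e^{-0.5100}) = 0.6248
E[score] = 0.6682 + 0.6248 = 1.2930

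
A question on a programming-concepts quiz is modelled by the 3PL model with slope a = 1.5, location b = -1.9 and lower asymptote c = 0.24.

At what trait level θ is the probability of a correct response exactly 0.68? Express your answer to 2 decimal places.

P(θ) = c + (1 − c) · 1 / (1 + exp(−a(θ − b)))
Remove guessing floor: (0.68 − 0.24)/(1 − 0.24) = 0.5789
logit = ln(0.5789/0.4211) = 0.3185
θ = b + logit/(a) = -1.9 + 0.3185/1.5000 = -1.6877

-1.69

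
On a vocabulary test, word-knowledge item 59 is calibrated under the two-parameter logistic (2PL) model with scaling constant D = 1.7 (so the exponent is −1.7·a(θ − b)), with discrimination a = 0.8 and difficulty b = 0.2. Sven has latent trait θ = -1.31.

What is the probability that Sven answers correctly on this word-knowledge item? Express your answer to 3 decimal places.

P(θ) = 1 / (1 + exp(−D·a(θ − b)))
Exponent: 1.7 × 0.8 × (-1.31 − 0.2) = -2.0536
1/(1 + e^{2.0536}) = 0.1137
P = 0.1137

0.114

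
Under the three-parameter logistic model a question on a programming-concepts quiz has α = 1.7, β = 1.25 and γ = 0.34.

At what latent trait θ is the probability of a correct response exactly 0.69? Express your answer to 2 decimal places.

P(θ) = γ + (1 − γ) · 1 / (1 + exp(−α(θ − β)))
Remove guessing floor: (0.69 − 0.34)/(1 − 0.34) = 0.5303
logit = ln(0.5303/0.4697) = 0.1214
θ = β + logit/(α) = 1.25 + 0.1214/1.7000 = 1.3214

1.32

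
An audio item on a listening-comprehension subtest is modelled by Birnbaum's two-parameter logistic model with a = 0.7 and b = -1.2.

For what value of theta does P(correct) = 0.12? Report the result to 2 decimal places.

P(theta) = 1 / (1 + exp(−a(theta − b)))
logit = ln(0.1200/0.8800) = -1.9924
theta = b + logit/(a) = -1.2 + (-1.9924)/0.7000 = -4.0463

-4.05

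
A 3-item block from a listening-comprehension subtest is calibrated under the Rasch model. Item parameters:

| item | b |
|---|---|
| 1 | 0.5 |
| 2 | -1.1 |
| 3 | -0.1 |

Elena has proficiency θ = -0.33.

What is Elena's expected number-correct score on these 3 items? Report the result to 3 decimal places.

1.430

P(θ) = 1 / (1 + exp(−(θ − b)))
P_1 = 1/(1+e^{0.8300}) = 0.3036
P_2 = 1/(1+e^{-0.7700}) = 0.6835
P_3 = 1/(1+e^{0.2300}) = 0.4428
E[score] = 0.3036 + 0.6835 + 0.4428 = 1.4299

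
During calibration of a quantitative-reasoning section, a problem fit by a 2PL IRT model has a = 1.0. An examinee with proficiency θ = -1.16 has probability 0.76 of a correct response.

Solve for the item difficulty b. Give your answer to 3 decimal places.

-2.313

P(θ) = 1 / (1 + exp(−a(θ − b)))
logit(0.76) = ln(0.76/0.24) = 1.1527
b = θ − logit/(a) = -1.16 − 1.1527/1.0000 = -2.3127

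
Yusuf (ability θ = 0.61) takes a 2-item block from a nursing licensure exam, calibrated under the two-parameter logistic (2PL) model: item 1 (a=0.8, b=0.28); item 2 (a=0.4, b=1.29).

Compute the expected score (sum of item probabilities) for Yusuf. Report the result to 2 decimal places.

1.00

P(θ) = 1 / (1 + exp(−a(θ − b)))
P_1 = 1/(1+e^{-0.2640}) = 0.5656
P_2 = 1/(1+e^{0.2720}) = 0.4324
E[score] = 0.5656 + 0.4324 = 0.9980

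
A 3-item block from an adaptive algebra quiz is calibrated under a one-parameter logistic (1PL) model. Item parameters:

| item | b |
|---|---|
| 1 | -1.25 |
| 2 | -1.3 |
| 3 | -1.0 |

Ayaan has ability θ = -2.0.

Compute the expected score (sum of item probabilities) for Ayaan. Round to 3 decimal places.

0.922

P(θ) = 1 / (1 + exp(−(θ − b)))
P_1 = 1/(1+e^{0.7500}) = 0.3208
P_2 = 1/(1+e^{0.7000}) = 0.3318
P_3 = 1/(1+e^{1.0000}) = 0.2689
E[score] = 0.3208 + 0.3318 + 0.2689 = 0.9216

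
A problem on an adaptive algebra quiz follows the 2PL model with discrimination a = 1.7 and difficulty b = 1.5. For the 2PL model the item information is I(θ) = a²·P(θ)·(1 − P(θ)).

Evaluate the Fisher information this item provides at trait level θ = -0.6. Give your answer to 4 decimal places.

P = 1/(1+e^{3.5700}) = 0.0274
P(1−P) = 0.0274 × 0.9726 = 0.0266
I = a² × P(1−P) = 1.7² × 0.0266 = 0.07697

0.0770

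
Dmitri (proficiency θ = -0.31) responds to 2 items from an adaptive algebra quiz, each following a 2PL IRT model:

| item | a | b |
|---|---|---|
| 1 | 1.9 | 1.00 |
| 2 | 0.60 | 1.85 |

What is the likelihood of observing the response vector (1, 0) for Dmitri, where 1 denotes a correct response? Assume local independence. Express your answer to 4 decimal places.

P(θ) = 1 / (1 + exp(−a(θ − b)))
P_1 = 1/(1+e^{2.4890}) = 0.0766
P_2 = 1/(1+e^{1.2960}) = 0.2148
L = P_1 × (1−P_2) = 0.0766 × 0.7852 = 0.06017

0.0602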